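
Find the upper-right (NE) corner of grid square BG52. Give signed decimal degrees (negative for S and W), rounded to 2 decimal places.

-27.00, -148.00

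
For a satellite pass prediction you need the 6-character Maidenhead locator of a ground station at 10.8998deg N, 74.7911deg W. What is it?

FK20ov

Offset from 180°W / 90°S: lon 105.2089°, lat 100.8998°.
Field: 105.2089/20 → 5 → F, 100.8998/10 → 10 → K; chars FK.
Square: 5.2089/2 → 2, 0.8998/1 → 0; chars 20.
Subsquare: 1.2089/0.0833333 → 14 → o, 0.8998/0.0416667 → 21 → v; chars ov.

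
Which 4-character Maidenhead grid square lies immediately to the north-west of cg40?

Longitude square 4; −1 → 3.
Latitude square 0; +1 → 1.

CG31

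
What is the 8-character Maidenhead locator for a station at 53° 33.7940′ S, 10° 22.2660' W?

Offset from 180°W / 90°S: lon 169.62890°, lat 36.43677°.
Field: lon ⌊169.62890/20⌋ = 8 → I; lat ⌊36.43677/10⌋ = 3 → D.
Square: lon ⌊9.62890/2⌋ = 4; lat ⌊6.43677/1⌋ = 6.
Subsquare: lon ⌊1.62890/0.0833333⌋ = 19 → t; lat ⌊0.43677/0.0416667⌋ = 10 → k.
Extended square: lon ⌊0.04557/0.00833333⌋ = 5; lat ⌊0.02010/0.00416667⌋ = 4.

ID46tk54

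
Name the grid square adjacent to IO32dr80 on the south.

IO32dq89

Latitude extended square 0; −1 → -1, wraps to 9, carry into subsquare.
Latitude subsquare r = 17; −1 → 16 = q.
The longitude characters are unchanged.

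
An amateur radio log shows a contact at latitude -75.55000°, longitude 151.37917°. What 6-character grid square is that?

QB54qk

Add 180° to longitude and 90° to latitude: 331.3792, 14.4500.
Field: lon ⌊331.3792/20⌋ = 16 → Q; lat ⌊14.4500/10⌋ = 1 → B.
Square: lon ⌊11.3792/2⌋ = 5; lat ⌊4.4500/1⌋ = 4.
Subsquare: lon ⌊1.3792/0.0833333⌋ = 16 → q; lat ⌊0.4500/0.0416667⌋ = 10 → k.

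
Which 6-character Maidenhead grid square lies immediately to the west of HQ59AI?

HQ49xi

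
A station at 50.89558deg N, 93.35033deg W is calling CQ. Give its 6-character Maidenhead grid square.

Shift to the Maidenhead origin (180°W, 90°S): lon 86.6497, lat 140.8956.
Field (20°×10°, letters A–R): 86.6497/20 → 4 → E, 140.8956/10 → 14 → O; chars EO.
Square (2°×1°, digits 0–9): 6.6497/2 → 3, 0.8956/1 → 0; chars 30.
Subsquare (5′×2.5′, letters a–x): 0.6497/0.0833333 → 7 → h, 0.8956/0.0416667 → 21 → v; chars hv.

EO30hv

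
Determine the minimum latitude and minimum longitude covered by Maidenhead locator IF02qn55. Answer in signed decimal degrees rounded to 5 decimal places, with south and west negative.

-37.43750, -18.62500

Field I=8, F=5: +8·20° lon, +5·10° lat → SW at lon -20°, lat -40°.
Square 0, 2: +0·2° lon, +2·1° lat → SW at lon -20°, lat -38°.
Subsquare q=16, n=13: +16·0.0833333° lon, +13·0.0416667° lat → SW at lon -18.6667°, lat -37.4583°.
Extended square 5, 5: +5·0.00833333° lon, +5·0.00416667° lat → SW at lon -18.625°, lat -37.4375°.
latitude -37.43750, longitude -18.62500.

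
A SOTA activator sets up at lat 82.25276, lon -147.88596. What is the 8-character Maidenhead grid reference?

BR62bg30

Shift to the Maidenhead origin (180°W, 90°S): lon 32.11404, lat 172.25276.
Field (20°×10°, letters A–R): lon ⌊32.11404/20⌋ = 1 → B; lat ⌊172.25276/10⌋ = 17 → R.
Square (2°×1°, digits 0–9): lon ⌊12.11404/2⌋ = 6; lat ⌊2.25276/1⌋ = 2.
Subsquare (5′×2.5′, letters a–x): lon ⌊0.11404/0.0833333⌋ = 1 → b; lat ⌊0.25276/0.0416667⌋ = 6 → g.
Extended square (30″×15″, digits 0–9): lon ⌊0.03071/0.00833333⌋ = 3; lat ⌊0.00276/0.00416667⌋ = 0.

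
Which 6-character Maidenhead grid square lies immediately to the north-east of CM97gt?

CM97hu

Longitude subsquare g = 6; +1 → 7 = h.
Latitude subsquare t = 19; +1 → 20 = u.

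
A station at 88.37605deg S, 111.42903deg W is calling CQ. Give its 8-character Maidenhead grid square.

DA41go89

Add 180° to longitude and 90° to latitude: 68.57097, 1.62395.
Field (20°×10°, letters A–R): 68.57097/20 → 3 → D, 1.62395/10 → 0 → A; chars DA.
Square (2°×1°, digits 0–9): 8.57097/2 → 4, 1.62395/1 → 1; chars 41.
Subsquare (5′×2.5′, letters a–x): 0.57097/0.0833333 → 6 → g, 0.62395/0.0416667 → 14 → o; chars go.
Extended square (30″×15″, digits 0–9): 0.07097/0.00833333 → 8, 0.04062/0.00416667 → 9; chars 89.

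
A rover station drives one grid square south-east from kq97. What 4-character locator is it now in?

LQ06

Longitude square 9; +1 → 10, wraps to 0, carry into field.
Longitude field K = 10; +1 → 11 = L.
Latitude square 7; −1 → 6.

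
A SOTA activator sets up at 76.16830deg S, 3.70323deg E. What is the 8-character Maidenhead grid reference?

JB13ut49

Offset from 180°W / 90°S: lon 183.70323°, lat 13.83170°.
Field (20°×10°, letters A–R): lon ⌊183.70323/20⌋ = 9 → J; lat ⌊13.83170/10⌋ = 1 → B.
Square (2°×1°, digits 0–9): lon ⌊3.70323/2⌋ = 1; lat ⌊3.83170/1⌋ = 3.
Subsquare (5′×2.5′, letters a–x): lon ⌊1.70323/0.0833333⌋ = 20 → u; lat ⌊0.83170/0.0416667⌋ = 19 → t.
Extended square (30″×15″, digits 0–9): lon ⌊0.03656/0.00833333⌋ = 4; lat ⌊0.04003/0.00416667⌋ = 9.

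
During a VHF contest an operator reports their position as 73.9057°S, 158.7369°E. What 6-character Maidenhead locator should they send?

QB96ic

Add 180° to longitude and 90° to latitude: 338.7369, 16.0943.
Field: lon ⌊338.7369/20⌋ = 16 → Q; lat ⌊16.0943/10⌋ = 1 → B.
Square: lon ⌊18.7369/2⌋ = 9; lat ⌊6.0943/1⌋ = 6.
Subsquare: lon ⌊0.7369/0.0833333⌋ = 8 → i; lat ⌊0.0943/0.0416667⌋ = 2 → c.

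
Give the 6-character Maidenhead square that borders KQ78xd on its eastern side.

KQ88ad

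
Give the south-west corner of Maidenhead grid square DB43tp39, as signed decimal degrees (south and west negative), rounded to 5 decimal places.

Field D=3, B=1: +3·20° lon, +1·10° lat → SW at lon -120°, lat -80°.
Square 4, 3: +4·2° lon, +3·1° lat → SW at lon -112°, lat -77°.
Subsquare t=19, p=15: +19·0.0833333° lon, +15·0.0416667° lat → SW at lon -110.417°, lat -76.375°.
Extended square 3, 9: +3·0.00833333° lon, +9·0.00416667° lat → SW at lon -110.392°, lat -76.3375°.
latitude -76.33750, longitude -110.39167.

-76.33750, -110.39167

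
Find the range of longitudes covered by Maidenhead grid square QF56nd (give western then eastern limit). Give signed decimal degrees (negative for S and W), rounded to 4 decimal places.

Field Q=16, F=5: +16·20° lon, +5·10° lat → SW at lon 140°, lat -40°.
Square 5, 6: +5·2° lon, +6·1° lat → SW at lon 150°, lat -34°.
Subsquare n=13, d=3: +13·0.0833333° lon, +3·0.0416667° lat → SW at lon 151.083°, lat -33.875°.
Cell spans 0.0833333° lon × 0.0416667° lat.
west 151.0833, east 151.1667.

151.0833, 151.1667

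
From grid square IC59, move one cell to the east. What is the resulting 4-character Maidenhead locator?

IC69

Longitude square 5; +1 → 6.
The latitude characters are unchanged.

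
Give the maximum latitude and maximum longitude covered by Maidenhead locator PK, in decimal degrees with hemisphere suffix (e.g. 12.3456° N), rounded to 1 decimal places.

20.0° N, 140.0° E

Field P=15, K=10: +15·20° lon, +10·10° lat → SW at lon 120°, lat 10°.
Cell spans 20° lon × 10° lat. NE corner is SW corner plus one full cell.
latitude 20.0° N, longitude 140.0° E.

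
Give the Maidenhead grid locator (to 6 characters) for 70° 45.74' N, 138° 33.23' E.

Offset from 180°W / 90°S: lon 318.5538°, lat 160.7623°.
Field: 318.5538/20 → 15 → P, 160.7623/10 → 16 → Q; chars PQ.
Square: 18.5538/2 → 9, 0.7623/1 → 0; chars 90.
Subsquare: 0.5538/0.0833333 → 6 → g, 0.7623/0.0416667 → 18 → s; chars gs.

PQ90gs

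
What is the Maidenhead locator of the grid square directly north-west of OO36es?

OO36dt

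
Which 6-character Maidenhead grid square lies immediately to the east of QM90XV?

Longitude subsquare x = 23; +1 → 24, wraps to 0 = a, carry into square.
Longitude square 9; +1 → 10, wraps to 0, carry into field.
Longitude field Q = 16; +1 → 17 = R.
The latitude characters are unchanged.

RM00av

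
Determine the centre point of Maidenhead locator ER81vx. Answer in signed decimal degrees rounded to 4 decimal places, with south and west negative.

Field E=4, R=17: +4·20° lon, +17·10° lat → SW at lon -100°, lat 80°.
Square 8, 1: +8·2° lon, +1·1° lat → SW at lon -84°, lat 81°.
Subsquare v=21, x=23: +21·0.0833333° lon, +23·0.0416667° lat → SW at lon -82.25°, lat 81.9583°.
Cell spans 0.0833333° lon × 0.0416667° lat. Centre is SW corner plus half of each.
latitude 81.9792, longitude -82.2083.

81.9792, -82.2083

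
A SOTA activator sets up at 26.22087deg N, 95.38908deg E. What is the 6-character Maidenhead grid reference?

NL76qf

Add 180° to longitude and 90° to latitude: 275.3891, 116.2209.
Field (20°×10°, letters A–R): 275.3891/20 → 13 → N, 116.2209/10 → 11 → L; chars NL.
Square (2°×1°, digits 0–9): 15.3891/2 → 7, 6.2209/1 → 6; chars 76.
Subsquare (5′×2.5′, letters a–x): 1.3891/0.0833333 → 16 → q, 0.2209/0.0416667 → 5 → f; chars qf.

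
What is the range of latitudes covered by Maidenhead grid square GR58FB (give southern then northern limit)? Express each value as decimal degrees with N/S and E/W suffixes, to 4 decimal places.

Field G=6, R=17: +6·20° lon, +17·10° lat → SW at lon -60°, lat 80°.
Square 5, 8: +5·2° lon, +8·1° lat → SW at lon -50°, lat 88°.
Subsquare f=5, b=1: +5·0.0833333° lon, +1·0.0416667° lat → SW at lon -49.5833°, lat 88.0417°.
Cell spans 0.0833333° lon × 0.0416667° lat.
south 88.0417° N, north 88.0833° N.

88.0417° N, 88.0833° N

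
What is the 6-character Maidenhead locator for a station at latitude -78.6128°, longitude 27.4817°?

Offset from 180°W / 90°S: lon 207.4817°, lat 11.3872°.
Field: 207.4817/20 → 10 → K, 11.3872/10 → 1 → B; chars KB.
Square: 7.4817/2 → 3, 1.3872/1 → 1; chars 31.
Subsquare: 1.4817/0.0833333 → 17 → r, 0.3872/0.0416667 → 9 → j; chars rj.

KB31rj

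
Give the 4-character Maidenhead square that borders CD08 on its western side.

BD98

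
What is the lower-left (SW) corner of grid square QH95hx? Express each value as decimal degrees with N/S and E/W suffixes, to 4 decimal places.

Field Q=16, H=7: +16·20° lon, +7·10° lat → SW at lon 140°, lat -20°.
Square 9, 5: +9·2° lon, +5·1° lat → SW at lon 158°, lat -15°.
Subsquare h=7, x=23: +7·0.0833333° lon, +23·0.0416667° lat → SW at lon 158.583°, lat -14.0417°.
latitude 14.0417° S, longitude 158.5833° E.

14.0417° S, 158.5833° E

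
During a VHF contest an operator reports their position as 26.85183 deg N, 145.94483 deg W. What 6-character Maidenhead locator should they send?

Add 180° to longitude and 90° to latitude: 34.0552, 116.8518.
Field: 34.0552/20 → 1 → B, 116.8518/10 → 11 → L; chars BL.
Square: 14.0552/2 → 7, 6.8518/1 → 6; chars 76.
Subsquare: 0.0552/0.0833333 → 0 → a, 0.8518/0.0416667 → 20 → u; chars au.

BL76au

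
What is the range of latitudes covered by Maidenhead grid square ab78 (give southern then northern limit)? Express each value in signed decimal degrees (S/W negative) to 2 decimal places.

Field A=0, B=1: +0·20° lon, +1·10° lat → SW at lon -180°, lat -80°.
Square 7, 8: +7·2° lon, +8·1° lat → SW at lon -166°, lat -72°.
Cell spans 2° lon × 1° lat.
south -72.00, north -71.00.

-72.00, -71.00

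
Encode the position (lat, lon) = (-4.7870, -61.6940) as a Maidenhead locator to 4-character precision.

Shift to the Maidenhead origin (180°W, 90°S): lon 118.31, lat 85.21.
Field (20°×10°, letters A–R): 118.31/20 → 5 → F, 85.21/10 → 8 → I; chars FI.
Square (2°×1°, digits 0–9): 18.31/2 → 9, 5.21/1 → 5; chars 95.

FI95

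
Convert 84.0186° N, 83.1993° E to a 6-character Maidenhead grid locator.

NR14oa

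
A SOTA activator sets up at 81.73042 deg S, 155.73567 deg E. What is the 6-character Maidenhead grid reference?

QA78ug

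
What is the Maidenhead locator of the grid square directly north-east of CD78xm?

Longitude subsquare x = 23; +1 → 24, wraps to 0 = a, carry into square.
Longitude square 7; +1 → 8.
Latitude subsquare m = 12; +1 → 13 = n.

CD88an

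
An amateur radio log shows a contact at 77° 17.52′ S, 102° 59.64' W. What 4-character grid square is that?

DB82

Add 180° to longitude and 90° to latitude: 77.01, 12.71.
Field: 77.01/20 → 3 → D, 12.71/10 → 1 → B; chars DB.
Square: 17.01/2 → 8, 2.71/1 → 2; chars 82.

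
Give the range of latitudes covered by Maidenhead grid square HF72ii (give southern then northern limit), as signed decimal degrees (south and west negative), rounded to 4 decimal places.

-37.6667, -37.6250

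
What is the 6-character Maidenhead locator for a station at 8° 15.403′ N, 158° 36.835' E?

QJ98hg

Shift to the Maidenhead origin (180°W, 90°S): lon 338.6139, lat 98.2567.
Field (20°×10°, letters A–R): lon ⌊338.6139/20⌋ = 16 → Q; lat ⌊98.2567/10⌋ = 9 → J.
Square (2°×1°, digits 0–9): lon ⌊18.6139/2⌋ = 9; lat ⌊8.2567/1⌋ = 8.
Subsquare (5′×2.5′, letters a–x): lon ⌊0.6139/0.0833333⌋ = 7 → h; lat ⌊0.2567/0.0416667⌋ = 6 → g.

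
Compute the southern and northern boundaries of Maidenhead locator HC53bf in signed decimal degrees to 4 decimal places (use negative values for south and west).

Field H=7, C=2: +7·20° lon, +2·10° lat → SW at lon -40°, lat -70°.
Square 5, 3: +5·2° lon, +3·1° lat → SW at lon -30°, lat -67°.
Subsquare b=1, f=5: +1·0.0833333° lon, +5·0.0416667° lat → SW at lon -29.9167°, lat -66.7917°.
Cell spans 0.0833333° lon × 0.0416667° lat.
south -66.7917, north -66.7500.

-66.7917, -66.7500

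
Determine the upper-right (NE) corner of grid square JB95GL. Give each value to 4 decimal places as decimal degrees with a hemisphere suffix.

74.5000° S, 18.5833° E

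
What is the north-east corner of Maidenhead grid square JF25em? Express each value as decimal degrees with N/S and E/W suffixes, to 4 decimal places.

34.4583° S, 4.4167° E

Field J=9, F=5: +9·20° lon, +5·10° lat → SW at lon 0°, lat -40°.
Square 2, 5: +2·2° lon, +5·1° lat → SW at lon 4°, lat -35°.
Subsquare e=4, m=12: +4·0.0833333° lon, +12·0.0416667° lat → SW at lon 4.33333°, lat -34.5°.
Cell spans 0.0833333° lon × 0.0416667° lat. NE corner is SW corner plus one full cell.
latitude 34.4583° S, longitude 4.4167° E.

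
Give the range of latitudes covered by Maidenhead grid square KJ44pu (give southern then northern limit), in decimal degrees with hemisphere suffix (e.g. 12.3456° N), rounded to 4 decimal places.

4.8333° N, 4.8750° N

Field K=10, J=9: +10·20° lon, +9·10° lat → SW at lon 20°, lat 0°.
Square 4, 4: +4·2° lon, +4·1° lat → SW at lon 28°, lat 4°.
Subsquare p=15, u=20: +15·0.0833333° lon, +20·0.0416667° lat → SW at lon 29.25°, lat 4.83333°.
Cell spans 0.0833333° lon × 0.0416667° lat.
south 4.8333° N, north 4.8750° N.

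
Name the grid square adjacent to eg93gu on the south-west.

Longitude subsquare g = 6; −1 → 5 = f.
Latitude subsquare u = 20; −1 → 19 = t.

EG93ft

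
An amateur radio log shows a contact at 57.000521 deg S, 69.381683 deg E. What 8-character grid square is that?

MD42qx59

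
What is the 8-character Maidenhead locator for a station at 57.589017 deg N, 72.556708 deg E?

MO67go61

Shift to the Maidenhead origin (180°W, 90°S): lon 252.55671, lat 147.58902.
Field: 252.55671/20 → 12 → M, 147.58902/10 → 14 → O; chars MO.
Square: 12.55671/2 → 6, 7.58902/1 → 7; chars 67.
Subsquare: 0.55671/0.0833333 → 6 → g, 0.58902/0.0416667 → 14 → o; chars go.
Extended square: 0.05671/0.00833333 → 6, 0.00568/0.00416667 → 1; chars 61.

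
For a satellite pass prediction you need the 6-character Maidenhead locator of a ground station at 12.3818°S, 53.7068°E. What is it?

Add 180° to longitude and 90° to latitude: 233.7068, 77.6182.
Field: 233.7068/20 → 11 → L, 77.6182/10 → 7 → H; chars LH.
Square: 13.7068/2 → 6, 7.6182/1 → 7; chars 67.
Subsquare: 1.7068/0.0833333 → 20 → u, 0.6182/0.0416667 → 14 → o; chars uo.

LH67uo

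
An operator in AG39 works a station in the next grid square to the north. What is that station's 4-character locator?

Latitude square 9; +1 → 10, wraps to 0, carry into field.
Latitude field G = 6; +1 → 7 = H.
The longitude characters are unchanged.

AH30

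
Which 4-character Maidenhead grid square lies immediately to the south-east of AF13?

AF22

Longitude square 1; +1 → 2.
Latitude square 3; −1 → 2.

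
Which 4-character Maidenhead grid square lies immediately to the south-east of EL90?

FK09

Longitude square 9; +1 → 10, wraps to 0, carry into field.
Longitude field E = 4; +1 → 5 = F.
Latitude square 0; −1 → -1, wraps to 9, carry into field.
Latitude field L = 11; −1 → 10 = K.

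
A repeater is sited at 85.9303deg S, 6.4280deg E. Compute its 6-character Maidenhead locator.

JA34fb

Shift to the Maidenhead origin (180°W, 90°S): lon 186.4280, lat 4.0697.
Field: lon ⌊186.4280/20⌋ = 9 → J; lat ⌊4.0697/10⌋ = 0 → A.
Square: lon ⌊6.4280/2⌋ = 3; lat ⌊4.0697/1⌋ = 4.
Subsquare: lon ⌊0.4280/0.0833333⌋ = 5 → f; lat ⌊0.0697/0.0416667⌋ = 1 → b.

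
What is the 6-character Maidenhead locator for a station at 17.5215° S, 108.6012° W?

Shift to the Maidenhead origin (180°W, 90°S): lon 71.3988, lat 72.4785.
Field (20°×10°, letters A–R): 71.3988/20 → 3 → D, 72.4785/10 → 7 → H; chars DH.
Square (2°×1°, digits 0–9): 11.3988/2 → 5, 2.4785/1 → 2; chars 52.
Subsquare (5′×2.5′, letters a–x): 1.3988/0.0833333 → 16 → q, 0.4785/0.0416667 → 11 → l; chars ql.

DH52ql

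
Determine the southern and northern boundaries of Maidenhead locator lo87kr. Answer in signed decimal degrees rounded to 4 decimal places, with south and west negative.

57.7083, 57.7500

Field L=11, O=14: +11·20° lon, +14·10° lat → SW at lon 40°, lat 50°.
Square 8, 7: +8·2° lon, +7·1° lat → SW at lon 56°, lat 57°.
Subsquare k=10, r=17: +10·0.0833333° lon, +17·0.0416667° lat → SW at lon 56.8333°, lat 57.7083°.
Cell spans 0.0833333° lon × 0.0416667° lat.
south 57.7083, north 57.7500.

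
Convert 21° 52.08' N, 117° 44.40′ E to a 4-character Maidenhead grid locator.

Shift to the Maidenhead origin (180°W, 90°S): lon 297.74, lat 111.87.
Field: lon ⌊297.74/20⌋ = 14 → O; lat ⌊111.87/10⌋ = 11 → L.
Square: lon ⌊17.74/2⌋ = 8; lat ⌊1.87/1⌋ = 1.

OL81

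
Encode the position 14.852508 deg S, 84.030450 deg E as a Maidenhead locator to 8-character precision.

Add 180° to longitude and 90° to latitude: 264.03045, 75.14749.
Field: lon ⌊264.03045/20⌋ = 13 → N; lat ⌊75.14749/10⌋ = 7 → H.
Square: lon ⌊4.03045/2⌋ = 2; lat ⌊5.14749/1⌋ = 5.
Subsquare: lon ⌊0.03045/0.0833333⌋ = 0 → a; lat ⌊0.14749/0.0416667⌋ = 3 → d.
Extended square: lon ⌊0.03045/0.00833333⌋ = 3; lat ⌊0.02249/0.00416667⌋ = 5.

NH25ad35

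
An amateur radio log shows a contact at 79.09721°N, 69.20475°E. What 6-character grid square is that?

MQ49oc

Add 180° to longitude and 90° to latitude: 249.2047, 169.0972.
Field (20°×10°, letters A–R): 249.2047/20 → 12 → M, 169.0972/10 → 16 → Q; chars MQ.
Square (2°×1°, digits 0–9): 9.2047/2 → 4, 9.0972/1 → 9; chars 49.
Subsquare (5′×2.5′, letters a–x): 1.2047/0.0833333 → 14 → o, 0.0972/0.0416667 → 2 → c; chars oc.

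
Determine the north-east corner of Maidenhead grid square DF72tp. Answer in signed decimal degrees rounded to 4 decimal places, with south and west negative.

-37.3333, -104.3333

Field D=3, F=5: +3·20° lon, +5·10° lat → SW at lon -120°, lat -40°.
Square 7, 2: +7·2° lon, +2·1° lat → SW at lon -106°, lat -38°.
Subsquare t=19, p=15: +19·0.0833333° lon, +15·0.0416667° lat → SW at lon -104.417°, lat -37.375°.
Cell spans 0.0833333° lon × 0.0416667° lat. NE corner is SW corner plus one full cell.
latitude -37.3333, longitude -104.3333.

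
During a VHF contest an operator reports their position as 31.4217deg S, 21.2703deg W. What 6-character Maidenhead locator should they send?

Add 180° to longitude and 90° to latitude: 158.7297, 58.5783.
Field: 158.7297/20 → 7 → H, 58.5783/10 → 5 → F; chars HF.
Square: 18.7297/2 → 9, 8.5783/1 → 8; chars 98.
Subsquare: 0.7297/0.0833333 → 8 → i, 0.5783/0.0416667 → 13 → n; chars in.

HF98in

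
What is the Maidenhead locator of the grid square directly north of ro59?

RP50

Latitude square 9; +1 → 10, wraps to 0, carry into field.
Latitude field O = 14; +1 → 15 = P.
The longitude characters are unchanged.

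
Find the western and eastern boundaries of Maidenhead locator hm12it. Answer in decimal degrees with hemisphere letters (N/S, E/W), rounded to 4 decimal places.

37.3333° W, 37.2500° W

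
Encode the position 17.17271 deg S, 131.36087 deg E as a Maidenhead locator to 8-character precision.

Add 180° to longitude and 90° to latitude: 311.36087, 72.82729.
Field: 311.36087/20 → 15 → P, 72.82729/10 → 7 → H; chars PH.
Square: 11.36087/2 → 5, 2.82729/1 → 2; chars 52.
Subsquare: 1.36087/0.0833333 → 16 → q, 0.82729/0.0416667 → 19 → t; chars qt.
Extended square: 0.02754/0.00833333 → 3, 0.03562/0.00416667 → 8; chars 38.

PH52qt38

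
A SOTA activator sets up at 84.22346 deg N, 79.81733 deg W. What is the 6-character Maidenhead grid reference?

FR04cf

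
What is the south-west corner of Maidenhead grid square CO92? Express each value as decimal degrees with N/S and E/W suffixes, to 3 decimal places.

52.000° N, 122.000° W

Field C=2, O=14: +2·20° lon, +14·10° lat → SW at lon -140°, lat 50°.
Square 9, 2: +9·2° lon, +2·1° lat → SW at lon -122°, lat 52°.
latitude 52.000° N, longitude 122.000° W.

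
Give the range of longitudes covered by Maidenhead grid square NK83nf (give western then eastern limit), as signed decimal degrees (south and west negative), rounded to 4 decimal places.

Field N=13, K=10: +13·20° lon, +10·10° lat → SW at lon 80°, lat 10°.
Square 8, 3: +8·2° lon, +3·1° lat → SW at lon 96°, lat 13°.
Subsquare n=13, f=5: +13·0.0833333° lon, +5·0.0416667° lat → SW at lon 97.0833°, lat 13.2083°.
Cell spans 0.0833333° lon × 0.0416667° lat.
west 97.0833, east 97.1667.

97.0833, 97.1667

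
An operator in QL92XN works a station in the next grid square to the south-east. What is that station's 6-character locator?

Longitude subsquare x = 23; +1 → 24, wraps to 0 = a, carry into square.
Longitude square 9; +1 → 10, wraps to 0, carry into field.
Longitude field Q = 16; +1 → 17 = R.
Latitude subsquare n = 13; −1 → 12 = m.

RL02am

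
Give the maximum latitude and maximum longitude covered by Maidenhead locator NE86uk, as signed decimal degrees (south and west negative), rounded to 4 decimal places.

Field N=13, E=4: +13·20° lon, +4·10° lat → SW at lon 80°, lat -50°.
Square 8, 6: +8·2° lon, +6·1° lat → SW at lon 96°, lat -44°.
Subsquare u=20, k=10: +20·0.0833333° lon, +10·0.0416667° lat → SW at lon 97.6667°, lat -43.5833°.
Cell spans 0.0833333° lon × 0.0416667° lat. NE corner is SW corner plus one full cell.
latitude -43.5417, longitude 97.7500.

-43.5417, 97.7500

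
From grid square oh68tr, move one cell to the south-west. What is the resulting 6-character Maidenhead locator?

Longitude subsquare t = 19; −1 → 18 = s.
Latitude subsquare r = 17; −1 → 16 = q.

OH68sq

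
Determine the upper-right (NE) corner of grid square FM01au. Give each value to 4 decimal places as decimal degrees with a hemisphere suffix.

31.8750° N, 79.9167° W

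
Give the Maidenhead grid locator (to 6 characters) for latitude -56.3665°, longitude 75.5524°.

MD73sp

Shift to the Maidenhead origin (180°W, 90°S): lon 255.5524, lat 33.6335.
Field: lon ⌊255.5524/20⌋ = 12 → M; lat ⌊33.6335/10⌋ = 3 → D.
Square: lon ⌊15.5524/2⌋ = 7; lat ⌊3.6335/1⌋ = 3.
Subsquare: lon ⌊1.5524/0.0833333⌋ = 18 → s; lat ⌊0.6335/0.0416667⌋ = 15 → p.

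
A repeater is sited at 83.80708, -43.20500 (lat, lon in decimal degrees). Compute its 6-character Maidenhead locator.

GR83jt

Add 180° to longitude and 90° to latitude: 136.7950, 173.8071.
Field: 136.7950/20 → 6 → G, 173.8071/10 → 17 → R; chars GR.
Square: 16.7950/2 → 8, 3.8071/1 → 3; chars 83.
Subsquare: 0.7950/0.0833333 → 9 → j, 0.8071/0.0416667 → 19 → t; chars jt.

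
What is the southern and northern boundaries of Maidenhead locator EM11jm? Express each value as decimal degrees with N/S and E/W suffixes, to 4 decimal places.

31.5000° N, 31.5417° N

Field E=4, M=12: +4·20° lon, +12·10° lat → SW at lon -100°, lat 30°.
Square 1, 1: +1·2° lon, +1·1° lat → SW at lon -98°, lat 31°.
Subsquare j=9, m=12: +9·0.0833333° lon, +12·0.0416667° lat → SW at lon -97.25°, lat 31.5°.
Cell spans 0.0833333° lon × 0.0416667° lat.
south 31.5000° N, north 31.5417° N.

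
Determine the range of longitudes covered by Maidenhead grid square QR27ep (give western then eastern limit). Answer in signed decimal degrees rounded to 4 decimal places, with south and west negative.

Field Q=16, R=17: +16·20° lon, +17·10° lat → SW at lon 140°, lat 80°.
Square 2, 7: +2·2° lon, +7·1° lat → SW at lon 144°, lat 87°.
Subsquare e=4, p=15: +4·0.0833333° lon, +15·0.0416667° lat → SW at lon 144.333°, lat 87.625°.
Cell spans 0.0833333° lon × 0.0416667° lat.
west 144.3333, east 144.4167.

144.3333, 144.4167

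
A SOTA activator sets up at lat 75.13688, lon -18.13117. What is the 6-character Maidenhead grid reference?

Shift to the Maidenhead origin (180°W, 90°S): lon 161.8688, lat 165.1369.
Field (20°×10°, letters A–R): 161.8688/20 → 8 → I, 165.1369/10 → 16 → Q; chars IQ.
Square (2°×1°, digits 0–9): 1.8688/2 → 0, 5.1369/1 → 5; chars 05.
Subsquare (5′×2.5′, letters a–x): 1.8688/0.0833333 → 22 → w, 0.1369/0.0416667 → 3 → d; chars wd.

IQ05wd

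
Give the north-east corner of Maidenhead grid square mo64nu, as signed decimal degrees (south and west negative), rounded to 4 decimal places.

54.8750, 73.1667

Field M=12, O=14: +12·20° lon, +14·10° lat → SW at lon 60°, lat 50°.
Square 6, 4: +6·2° lon, +4·1° lat → SW at lon 72°, lat 54°.
Subsquare n=13, u=20: +13·0.0833333° lon, +20·0.0416667° lat → SW at lon 73.0833°, lat 54.8333°.
Cell spans 0.0833333° lon × 0.0416667° lat. NE corner is SW corner plus one full cell.
latitude 54.8750, longitude 73.1667.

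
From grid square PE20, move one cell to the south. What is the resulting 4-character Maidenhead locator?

PD29

Latitude square 0; −1 → -1, wraps to 9, carry into field.
Latitude field E = 4; −1 → 3 = D.
The longitude characters are unchanged.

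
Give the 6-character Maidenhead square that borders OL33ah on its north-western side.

OL23xi

Longitude subsquare a = 0; −1 → -1, wraps to 23 = x, carry into square.
Longitude square 3; −1 → 2.
Latitude subsquare h = 7; +1 → 8 = i.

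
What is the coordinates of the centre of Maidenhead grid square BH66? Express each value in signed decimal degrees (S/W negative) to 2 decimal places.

Field B=1, H=7: +1·20° lon, +7·10° lat → SW at lon -160°, lat -20°.
Square 6, 6: +6·2° lon, +6·1° lat → SW at lon -148°, lat -14°.
Cell spans 2° lon × 1° lat. Centre is SW corner plus half of each.
latitude -13.50, longitude -147.00.

-13.50, -147.00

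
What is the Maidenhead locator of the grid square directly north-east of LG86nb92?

LG86ob03

Longitude extended square 9; +1 → 10, wraps to 0, carry into subsquare.
Longitude subsquare n = 13; +1 → 14 = o.
Latitude extended square 2; +1 → 3.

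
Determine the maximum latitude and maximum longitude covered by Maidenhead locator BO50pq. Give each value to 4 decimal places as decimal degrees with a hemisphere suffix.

50.7083° N, 148.6667° W

Field B=1, O=14: +1·20° lon, +14·10° lat → SW at lon -160°, lat 50°.
Square 5, 0: +5·2° lon, +0·1° lat → SW at lon -150°, lat 50°.
Subsquare p=15, q=16: +15·0.0833333° lon, +16·0.0416667° lat → SW at lon -148.75°, lat 50.6667°.
Cell spans 0.0833333° lon × 0.0416667° lat. NE corner is SW corner plus one full cell.
latitude 50.7083° N, longitude 148.6667° W.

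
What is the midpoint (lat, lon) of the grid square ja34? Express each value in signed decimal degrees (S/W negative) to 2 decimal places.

Field J=9, A=0: +9·20° lon, +0·10° lat → SW at lon 0°, lat -90°.
Square 3, 4: +3·2° lon, +4·1° lat → SW at lon 6°, lat -86°.
Cell spans 2° lon × 1° lat. Centre is SW corner plus half of each.
latitude -85.50, longitude 7.00.

-85.50, 7.00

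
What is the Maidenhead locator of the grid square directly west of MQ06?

LQ96

Longitude square 0; −1 → -1, wraps to 9, carry into field.
Longitude field M = 12; −1 → 11 = L.
The latitude characters are unchanged.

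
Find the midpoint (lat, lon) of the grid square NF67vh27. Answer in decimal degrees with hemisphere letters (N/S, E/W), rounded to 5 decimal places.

32.67708° S, 93.77083° E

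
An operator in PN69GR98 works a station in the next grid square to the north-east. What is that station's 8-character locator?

Longitude extended square 9; +1 → 10, wraps to 0, carry into subsquare.
Longitude subsquare g = 6; +1 → 7 = h.
Latitude extended square 8; +1 → 9.

PN69hr09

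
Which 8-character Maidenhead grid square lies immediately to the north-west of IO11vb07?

IO11ub98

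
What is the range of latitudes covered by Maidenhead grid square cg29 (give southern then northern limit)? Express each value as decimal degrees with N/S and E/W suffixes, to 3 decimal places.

Field C=2, G=6: +2·20° lon, +6·10° lat → SW at lon -140°, lat -30°.
Square 2, 9: +2·2° lon, +9·1° lat → SW at lon -136°, lat -21°.
Cell spans 2° lon × 1° lat.
south 21.000° S, north 20.000° S.

21.000° S, 20.000° S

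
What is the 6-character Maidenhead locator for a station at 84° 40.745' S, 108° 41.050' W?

DA55ph

Shift to the Maidenhead origin (180°W, 90°S): lon 71.3158, lat 5.3209.
Field (20°×10°, letters A–R): 71.3158/20 → 3 → D, 5.3209/10 → 0 → A; chars DA.
Square (2°×1°, digits 0–9): 11.3158/2 → 5, 5.3209/1 → 5; chars 55.
Subsquare (5′×2.5′, letters a–x): 1.3158/0.0833333 → 15 → p, 0.3209/0.0416667 → 7 → h; chars ph.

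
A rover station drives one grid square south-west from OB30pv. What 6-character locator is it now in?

Longitude subsquare p = 15; −1 → 14 = o.
Latitude subsquare v = 21; −1 → 20 = u.

OB30ou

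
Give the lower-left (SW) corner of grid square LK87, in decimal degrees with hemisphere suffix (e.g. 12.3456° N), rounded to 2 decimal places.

17.00° N, 56.00° E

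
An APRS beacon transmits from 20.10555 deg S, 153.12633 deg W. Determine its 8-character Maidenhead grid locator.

BG39kv44

Shift to the Maidenhead origin (180°W, 90°S): lon 26.87367, lat 69.89445.
Field (20°×10°, letters A–R): 26.87367/20 → 1 → B, 69.89445/10 → 6 → G; chars BG.
Square (2°×1°, digits 0–9): 6.87367/2 → 3, 9.89445/1 → 9; chars 39.
Subsquare (5′×2.5′, letters a–x): 0.87367/0.0833333 → 10 → k, 0.89445/0.0416667 → 21 → v; chars kv.
Extended square (30″×15″, digits 0–9): 0.04034/0.00833333 → 4, 0.01945/0.00416667 → 4; chars 44.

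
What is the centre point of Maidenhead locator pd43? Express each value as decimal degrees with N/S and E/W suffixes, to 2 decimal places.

56.50° S, 129.00° E

Field P=15, D=3: +15·20° lon, +3·10° lat → SW at lon 120°, lat -60°.
Square 4, 3: +4·2° lon, +3·1° lat → SW at lon 128°, lat -57°.
Cell spans 2° lon × 1° lat. Centre is SW corner plus half of each.
latitude 56.50° S, longitude 129.00° E.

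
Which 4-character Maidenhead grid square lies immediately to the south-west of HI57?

Longitude square 5; −1 → 4.
Latitude square 7; −1 → 6.

HI46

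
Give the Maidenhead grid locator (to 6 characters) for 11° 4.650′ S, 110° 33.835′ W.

DH48rw

Shift to the Maidenhead origin (180°W, 90°S): lon 69.4361, lat 78.9225.
Field (20°×10°, letters A–R): 69.4361/20 → 3 → D, 78.9225/10 → 7 → H; chars DH.
Square (2°×1°, digits 0–9): 9.4361/2 → 4, 8.9225/1 → 8; chars 48.
Subsquare (5′×2.5′, letters a–x): 1.4361/0.0833333 → 17 → r, 0.9225/0.0416667 → 22 → w; chars rw.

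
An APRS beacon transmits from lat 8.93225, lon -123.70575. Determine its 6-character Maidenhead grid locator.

CJ88dw

Add 180° to longitude and 90° to latitude: 56.2943, 98.9322.
Field: lon ⌊56.2943/20⌋ = 2 → C; lat ⌊98.9322/10⌋ = 9 → J.
Square: lon ⌊16.2943/2⌋ = 8; lat ⌊8.9322/1⌋ = 8.
Subsquare: lon ⌊0.2943/0.0833333⌋ = 3 → d; lat ⌊0.9322/0.0416667⌋ = 22 → w.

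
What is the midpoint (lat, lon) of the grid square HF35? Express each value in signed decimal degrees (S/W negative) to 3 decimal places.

Field H=7, F=5: +7·20° lon, +5·10° lat → SW at lon -40°, lat -40°.
Square 3, 5: +3·2° lon, +5·1° lat → SW at lon -34°, lat -35°.
Cell spans 2° lon × 1° lat. Centre is SW corner plus half of each.
latitude -34.500, longitude -33.000.

-34.500, -33.000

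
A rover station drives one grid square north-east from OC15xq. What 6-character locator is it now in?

Longitude subsquare x = 23; +1 → 24, wraps to 0 = a, carry into square.
Longitude square 1; +1 → 2.
Latitude subsquare q = 16; +1 → 17 = r.

OC25ar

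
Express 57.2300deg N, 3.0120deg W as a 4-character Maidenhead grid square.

Offset from 180°W / 90°S: lon 176.99°, lat 147.23°.
Field: 176.99/20 → 8 → I, 147.23/10 → 14 → O; chars IO.
Square: 16.99/2 → 8, 7.23/1 → 7; chars 87.

IO87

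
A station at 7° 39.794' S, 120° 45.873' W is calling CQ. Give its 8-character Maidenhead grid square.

Add 180° to longitude and 90° to latitude: 59.23545, 82.33677.
Field: lon ⌊59.23545/20⌋ = 2 → C; lat ⌊82.33677/10⌋ = 8 → I.
Square: lon ⌊19.23545/2⌋ = 9; lat ⌊2.33677/1⌋ = 2.
Subsquare: lon ⌊1.23545/0.0833333⌋ = 14 → o; lat ⌊0.33677/0.0416667⌋ = 8 → i.
Extended square: lon ⌊0.06878/0.00833333⌋ = 8; lat ⌊0.00343/0.00416667⌋ = 0.

CI92oi80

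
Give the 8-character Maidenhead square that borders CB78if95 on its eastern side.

Longitude extended square 9; +1 → 10, wraps to 0, carry into subsquare.
Longitude subsquare i = 8; +1 → 9 = j.
The latitude characters are unchanged.

CB78jf05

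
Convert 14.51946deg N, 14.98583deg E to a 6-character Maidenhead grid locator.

JK74lm

Offset from 180°W / 90°S: lon 194.9858°, lat 104.5195°.
Field: lon ⌊194.9858/20⌋ = 9 → J; lat ⌊104.5195/10⌋ = 10 → K.
Square: lon ⌊14.9858/2⌋ = 7; lat ⌊4.5195/1⌋ = 4.
Subsquare: lon ⌊0.9858/0.0833333⌋ = 11 → l; lat ⌊0.5195/0.0416667⌋ = 12 → m.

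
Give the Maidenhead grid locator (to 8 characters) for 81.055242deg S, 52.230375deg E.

Add 180° to longitude and 90° to latitude: 232.23038, 8.94476.
Field: lon ⌊232.23038/20⌋ = 11 → L; lat ⌊8.94476/10⌋ = 0 → A.
Square: lon ⌊12.23038/2⌋ = 6; lat ⌊8.94476/1⌋ = 8.
Subsquare: lon ⌊0.23038/0.0833333⌋ = 2 → c; lat ⌊0.94476/0.0416667⌋ = 22 → w.
Extended square: lon ⌊0.06371/0.00833333⌋ = 7; lat ⌊0.02809/0.00416667⌋ = 6.

LA68cw76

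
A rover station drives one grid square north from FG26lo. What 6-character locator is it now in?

Latitude subsquare o = 14; +1 → 15 = p.
The longitude characters are unchanged.

FG26lp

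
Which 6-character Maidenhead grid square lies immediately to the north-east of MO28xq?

MO38ar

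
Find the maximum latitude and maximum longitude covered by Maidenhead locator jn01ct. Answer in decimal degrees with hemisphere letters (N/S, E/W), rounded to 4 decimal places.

Field J=9, N=13: +9·20° lon, +13·10° lat → SW at lon 0°, lat 40°.
Square 0, 1: +0·2° lon, +1·1° lat → SW at lon 0°, lat 41°.
Subsquare c=2, t=19: +2·0.0833333° lon, +19·0.0416667° lat → SW at lon 0.166667°, lat 41.7917°.
Cell spans 0.0833333° lon × 0.0416667° lat. NE corner is SW corner plus one full cell.
latitude 41.8333° N, longitude 0.2500° E.

41.8333° N, 0.2500° E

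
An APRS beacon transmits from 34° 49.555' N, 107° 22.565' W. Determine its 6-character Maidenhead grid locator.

Add 180° to longitude and 90° to latitude: 72.6239, 124.8259.
Field (20°×10°, letters A–R): lon ⌊72.6239/20⌋ = 3 → D; lat ⌊124.8259/10⌋ = 12 → M.
Square (2°×1°, digits 0–9): lon ⌊12.6239/2⌋ = 6; lat ⌊4.8259/1⌋ = 4.
Subsquare (5′×2.5′, letters a–x): lon ⌊0.6239/0.0833333⌋ = 7 → h; lat ⌊0.8259/0.0416667⌋ = 19 → t.

DM64ht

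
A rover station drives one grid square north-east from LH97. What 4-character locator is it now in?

MH08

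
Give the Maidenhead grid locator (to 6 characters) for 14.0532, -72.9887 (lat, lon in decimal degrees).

Offset from 180°W / 90°S: lon 107.0113°, lat 104.0532°.
Field: lon ⌊107.0113/20⌋ = 5 → F; lat ⌊104.0532/10⌋ = 10 → K.
Square: lon ⌊7.0113/2⌋ = 3; lat ⌊4.0532/1⌋ = 4.
Subsquare: lon ⌊1.0113/0.0833333⌋ = 12 → m; lat ⌊0.0532/0.0416667⌋ = 1 → b.

FK34mb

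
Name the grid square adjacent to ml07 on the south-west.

LL96

Longitude square 0; −1 → -1, wraps to 9, carry into field.
Longitude field M = 12; −1 → 11 = L.
Latitude square 7; −1 → 6.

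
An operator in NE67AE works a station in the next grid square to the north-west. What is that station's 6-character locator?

NE57xf

Longitude subsquare a = 0; −1 → -1, wraps to 23 = x, carry into square.
Longitude square 6; −1 → 5.
Latitude subsquare e = 4; +1 → 5 = f.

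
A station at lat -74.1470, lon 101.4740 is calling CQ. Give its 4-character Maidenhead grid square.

OB05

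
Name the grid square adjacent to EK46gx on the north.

EK47ga

Latitude subsquare x = 23; +1 → 24, wraps to 0 = a, carry into square.
Latitude square 6; +1 → 7.
The longitude characters are unchanged.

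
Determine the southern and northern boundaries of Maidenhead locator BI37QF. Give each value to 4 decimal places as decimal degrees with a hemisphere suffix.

2.7917° S, 2.7500° S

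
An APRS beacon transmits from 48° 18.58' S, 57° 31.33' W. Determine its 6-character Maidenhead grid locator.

GE11fq

Add 180° to longitude and 90° to latitude: 122.4778, 41.6903.
Field: 122.4778/20 → 6 → G, 41.6903/10 → 4 → E; chars GE.
Square: 2.4778/2 → 1, 1.6903/1 → 1; chars 11.
Subsquare: 0.4778/0.0833333 → 5 → f, 0.6903/0.0416667 → 16 → q; chars fq.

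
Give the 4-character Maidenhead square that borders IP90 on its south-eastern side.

Longitude square 9; +1 → 10, wraps to 0, carry into field.
Longitude field I = 8; +1 → 9 = J.
Latitude square 0; −1 → -1, wraps to 9, carry into field.
Latitude field P = 15; −1 → 14 = O.

JO09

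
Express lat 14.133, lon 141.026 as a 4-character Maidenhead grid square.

QK04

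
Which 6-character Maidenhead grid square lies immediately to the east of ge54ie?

Longitude subsquare i = 8; +1 → 9 = j.
The latitude characters are unchanged.

GE54je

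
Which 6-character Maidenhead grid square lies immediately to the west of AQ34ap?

AQ24xp

Longitude subsquare a = 0; −1 → -1, wraps to 23 = x, carry into square.
Longitude square 3; −1 → 2.
The latitude characters are unchanged.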